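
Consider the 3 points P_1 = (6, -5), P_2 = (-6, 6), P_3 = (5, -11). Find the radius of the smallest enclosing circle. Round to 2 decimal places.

Side lengths²: P_1P_2² = 265, P_1P_3² = 37, P_2P_3² = 410.
Since P_2P_3² = 410 ≥ 265 + 37 = 302, the angle opposite P_2P_3 is not acute, so the smallest enclosing circle has P_2P_3 as diameter.
Centre = midpoint of P_2P_3 = (-0.5, -2.5), r² = 410/4 = 102.5.
r = √(102.5) ≈ 10.12.

10.12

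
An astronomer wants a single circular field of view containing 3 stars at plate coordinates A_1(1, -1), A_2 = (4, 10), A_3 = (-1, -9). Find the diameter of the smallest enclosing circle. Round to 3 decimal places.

Side lengths²: A_1A_2² = 130, A_1A_3² = 68, A_2A_3² = 386.
Since A_2A_3² = 386 ≥ 130 + 68 = 198, the angle opposite A_2A_3 is not acute, so the smallest enclosing circle has A_2A_3 as diameter.
Centre = midpoint of A_2A_3 = (1.5, 0.5), r² = 386/4 = 96.5.
Diameter = 2r = 2√(96.5) ≈ 19.647.

19.647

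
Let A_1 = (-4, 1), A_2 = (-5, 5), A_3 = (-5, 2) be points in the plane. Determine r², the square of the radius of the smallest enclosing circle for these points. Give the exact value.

Side lengths²: A_1A_2² = 17, A_1A_3² = 2, A_2A_3² = 9.
Since A_1A_2² = 17 ≥ 9 + 2 = 11, the angle opposite A_1A_2 is not acute, so the smallest enclosing circle has A_1A_2 as diameter.
Centre = midpoint of A_1A_2 = (-4.5, 3), r² = 17/4 = 4.25.

4.25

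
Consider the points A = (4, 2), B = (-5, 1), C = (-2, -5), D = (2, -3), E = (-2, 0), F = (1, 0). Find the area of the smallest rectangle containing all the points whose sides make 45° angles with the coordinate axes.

71.5

In coordinates u = x + y, v = x − y the rectangle is axis-aligned; the map (x,y)→(u,v) scales areas by 2.
u-values: 6, -4, -7, -1, -2, 1; range = 6 − (-7) = 13.
v-values: 2, -6, 3, 5, -2, 1; range = 5 − (-6) = 11.
Area = (13 × 11) / 2 = 71.5.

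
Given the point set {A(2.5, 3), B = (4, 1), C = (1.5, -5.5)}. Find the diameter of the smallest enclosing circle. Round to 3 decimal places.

Side lengths²: AB² = 6.25, AC² = 73.25, BC² = 48.5.
Since AC² = 73.25 ≥ 48.5 + 6.25 = 54.75, the angle opposite AC is not acute, so the smallest enclosing circle has AC as diameter.
Centre = midpoint of AC = (2, -1.25), r² = 73.25/4 = 18.3125.
Diameter = 2r = 2√(18.3125) ≈ 8.559.

8.559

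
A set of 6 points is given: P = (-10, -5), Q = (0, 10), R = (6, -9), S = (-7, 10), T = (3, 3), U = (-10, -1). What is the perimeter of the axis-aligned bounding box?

70

Width = max x − min x = 6 − (-10) = 16.
Height = max y − min y = 10 − (-9) = 19.
Perimeter = 2(16 + 19) = 70.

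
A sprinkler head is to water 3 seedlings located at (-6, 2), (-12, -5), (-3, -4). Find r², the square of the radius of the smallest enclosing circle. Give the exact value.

Call the three points A, B, C in the order given.
Side lengths²: AB² = 85, AC² = 45, BC² = 82.
Since AB² = 85 < 82 + 45 = 127, the triangle is acute, so the smallest enclosing circle is the circumcircle.
Circumcentre = (-293/38, -99/38), r² = 17425/722.

17425/722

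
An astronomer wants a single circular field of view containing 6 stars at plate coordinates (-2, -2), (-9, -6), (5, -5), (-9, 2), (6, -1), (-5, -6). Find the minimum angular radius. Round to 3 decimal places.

8.062

A smallest enclosing disk is always determined by at most three of the input points on its boundary.
The minimum enclosing circle is determined by three boundary points: (-9, -6), (-9, 2), (6, -1).
Their circumcentre is (-2, -2) with r² = 65.
The farthest remaining point (5, -5) is at distance² 58 ≤ 65.
r = √65 ≈ 8.062.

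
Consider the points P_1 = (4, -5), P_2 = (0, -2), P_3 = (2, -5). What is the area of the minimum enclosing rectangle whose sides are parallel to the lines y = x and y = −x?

7

In coordinates u = x + y, v = x − y the rectangle is axis-aligned; the map (x,y)→(u,v) scales areas by 2.
u-values: -1, -2, -3; range = -1 − (-3) = 2.
v-values: 9, 2, 7; range = 9 − 2 = 7.
Area = (2 × 7) / 2 = 7.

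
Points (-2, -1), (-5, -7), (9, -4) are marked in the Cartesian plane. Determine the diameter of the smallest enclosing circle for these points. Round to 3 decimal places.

Call the three points A, B, C in the order given.
Side lengths²: AB² = 45, AC² = 130, BC² = 205.
Since BC² = 205 ≥ 130 + 45 = 175, the angle opposite BC is not acute, so the smallest enclosing circle has BC as diameter.
Centre = midpoint of BC = (2, -5.5), r² = 205/4 = 51.25.
Diameter = 2r = 2√(51.25) ≈ 14.318.

14.318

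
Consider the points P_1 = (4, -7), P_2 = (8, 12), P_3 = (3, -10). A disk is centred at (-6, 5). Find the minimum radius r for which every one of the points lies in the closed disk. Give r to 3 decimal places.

17.493

The required radius is the distance from (-6, 5) to the farthest point.
Squared distances: 244, 245, 306.
Maximum is 306, attained at P_3.
r = √306 ≈ 17.493.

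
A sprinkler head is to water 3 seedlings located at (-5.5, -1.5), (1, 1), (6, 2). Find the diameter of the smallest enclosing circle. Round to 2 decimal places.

12.02

Call the three points A, B, C in the order given.
Side lengths²: AB² = 48.5, AC² = 144.5, BC² = 26.
Since AC² = 144.5 ≥ 48.5 + 26 = 74.5, the angle opposite AC is not acute, so the smallest enclosing circle has AC as diameter.
Centre = midpoint of AC = (0.25, 0.25), r² = 144.5/4 = 36.125.
Diameter = 2r = 2√(36.125) ≈ 12.02.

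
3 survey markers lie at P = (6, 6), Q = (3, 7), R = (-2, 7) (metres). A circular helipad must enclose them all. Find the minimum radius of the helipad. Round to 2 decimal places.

4.03

Side lengths²: PQ² = 10, PR² = 65, QR² = 25.
Since PR² = 65 ≥ 25 + 10 = 35, the angle opposite PR is not acute, so the smallest enclosing circle has PR as diameter.
Centre = midpoint of PR = (2, 6.5), r² = 65/4 = 16.25.
r = √(16.25) ≈ 4.03.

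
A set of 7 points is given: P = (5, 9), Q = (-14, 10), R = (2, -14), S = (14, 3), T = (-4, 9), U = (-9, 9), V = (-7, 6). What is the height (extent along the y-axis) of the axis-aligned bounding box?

max y = 10, min y = -14, so height = 24.

24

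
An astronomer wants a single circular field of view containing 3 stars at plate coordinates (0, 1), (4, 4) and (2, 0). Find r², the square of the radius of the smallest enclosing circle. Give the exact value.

6.25

Call the three points A, B, C in the order given.
Side lengths²: AB² = 25, AC² = 5, BC² = 20.
Since AB² = 25 ≥ 20 + 5 = 25, the angle opposite AB is not acute, so the smallest enclosing circle has AB as diameter.
Centre = midpoint of AB = (2, 2.5), r² = 25/4 = 6.25.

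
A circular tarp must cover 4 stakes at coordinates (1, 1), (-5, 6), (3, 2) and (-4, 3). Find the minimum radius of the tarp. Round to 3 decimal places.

The minimum enclosing circle of a finite set is fixed by two of the points (as a diameter) or three (as a circumcircle).
The farthest pair is (-5, 6)–(3, 2) with squared distance 80. The circle on this segment as diameter has centre (-1, 4) and r² = 80/4 = 20.
Check (1, 1): distance² to centre = 13 ≤ 20, so it lies inside.
All remaining points lie in this disk, and no smaller disk contains both endpoints, so this is the minimum enclosing circle.
r = √20 ≈ 4.472.

4.472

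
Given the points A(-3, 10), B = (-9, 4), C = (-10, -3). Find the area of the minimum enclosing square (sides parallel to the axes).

The bounding box has width 7 and height 13.
An axis-aligned square enclosing the set must have side ≥ max(width, height).
So the minimum side is max(7, 13) = 13.
Area = 13² = 169.

169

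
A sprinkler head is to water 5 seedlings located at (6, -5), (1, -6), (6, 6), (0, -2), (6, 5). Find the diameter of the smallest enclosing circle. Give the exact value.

The minimum enclosing circle of a finite set is fixed by two of the points (as a diameter) or three (as a circumcircle).
The farthest pair is (1, -6)–(6, 6) with squared distance 169. The circle on this segment as diameter has centre (3.5, 0) and r² = 169/4 = 42.25.
Check (6, -5): distance² to centre = 31.25 ≤ 42.25, so it lies inside.
All remaining points lie in this disk, and no smaller disk contains both endpoints, so this is the minimum enclosing circle.
Diameter = 2r = 2√(42.25) = 13.

13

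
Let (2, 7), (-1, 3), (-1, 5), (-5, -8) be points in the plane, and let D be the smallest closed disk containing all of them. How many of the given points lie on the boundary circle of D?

A smallest enclosing disk is always determined by at most three of the input points on its boundary.
The farthest pair is (2, 7)–(-5, -8) with squared distance 274. The circle on this segment as diameter has centre (-1.5, -0.5) and r² = 274/4 = 68.5.
Check (-1, 3): distance² to centre = 12.5 ≤ 68.5, so it lies inside.
All remaining points lie in this disk, and no smaller disk contains both endpoints, so this is the minimum enclosing circle.
The points at distance exactly r from the centre are (2, 7), (-5, -8) — 2 points.

2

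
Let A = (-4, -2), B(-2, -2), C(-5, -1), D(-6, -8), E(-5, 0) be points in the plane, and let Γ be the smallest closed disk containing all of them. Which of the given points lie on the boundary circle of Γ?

By Welzl's lemma the MEC is supported by two points (diametrically opposite) or three points (on a circumcircle).
The farthest pair is D–E with squared distance 65. The circle on this segment as diameter has centre (-5.5, -4) and r² = 65/4 = 16.25.
Check A: distance² to centre = 6.25 ≤ 16.25, so it lies inside.
All remaining points lie in this disk, and no smaller disk contains both endpoints, so this is the minimum enclosing circle.
The points at distance exactly r from the centre are B, D, E — 3 points.

B, D, E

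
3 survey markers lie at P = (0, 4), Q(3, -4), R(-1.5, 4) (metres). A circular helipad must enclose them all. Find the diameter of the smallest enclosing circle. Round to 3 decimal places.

Side lengths²: PQ² = 73, PR² = 2.25, QR² = 84.25.
Since QR² = 84.25 ≥ 73 + 2.25 = 75.25, the angle opposite QR is not acute, so the smallest enclosing circle has QR as diameter.
Centre = midpoint of QR = (0.75, 0), r² = 84.25/4 = 21.0625.
Diameter = 2r = 2√(21.0625) ≈ 9.179.

9.179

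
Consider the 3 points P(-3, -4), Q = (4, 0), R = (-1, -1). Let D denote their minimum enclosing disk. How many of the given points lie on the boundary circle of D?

2

Side lengths²: PQ² = 65, PR² = 13, QR² = 26.
Since PQ² = 65 ≥ 26 + 13 = 39, the angle opposite PQ is not acute, so the smallest enclosing circle has PQ as diameter.
Centre = midpoint of PQ = (0.5, -2), r² = 65/4 = 16.25.
The points at distance exactly r from the centre are P, Q — 2 points.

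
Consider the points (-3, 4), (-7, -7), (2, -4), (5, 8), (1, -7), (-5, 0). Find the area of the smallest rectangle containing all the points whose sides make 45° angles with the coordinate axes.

202.5

In coordinates u = x + y, v = x − y the rectangle is axis-aligned; the map (x,y)→(u,v) scales areas by 2.
u-values: 1, -14, -2, 13, -6, -5; range = 13 − (-14) = 27.
v-values: -7, 0, 6, -3, 8, -5; range = 8 − (-7) = 15.
Area = (27 × 15) / 2 = 202.5.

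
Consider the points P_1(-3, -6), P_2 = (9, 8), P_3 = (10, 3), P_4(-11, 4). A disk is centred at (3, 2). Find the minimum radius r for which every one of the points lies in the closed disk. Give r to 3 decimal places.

The required radius is the distance from (3, 2) to the farthest point.
Squared distances: 100, 72, 50, 200.
Maximum is 200, attained at P_4.
r = √200 ≈ 14.142.

14.142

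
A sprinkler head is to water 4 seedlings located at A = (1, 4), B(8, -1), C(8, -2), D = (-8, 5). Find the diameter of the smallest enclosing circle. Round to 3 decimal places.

A smallest enclosing disk is always determined by at most three of the input points on its boundary.
The farthest pair is C–D with squared distance 305. The circle on this segment as diameter has centre (0, 1.5) and r² = 305/4 = 76.25.
Check A: distance² to centre = 7.25 ≤ 76.25, so it lies inside.
All remaining points lie in this disk, and no smaller disk contains both endpoints, so this is the minimum enclosing circle.
Diameter = 2r = 2√(76.25) ≈ 17.464.

17.464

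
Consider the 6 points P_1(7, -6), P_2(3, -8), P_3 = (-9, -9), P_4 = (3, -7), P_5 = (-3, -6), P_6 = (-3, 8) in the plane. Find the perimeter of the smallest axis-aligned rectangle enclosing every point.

66

Width = max x − min x = 7 − (-9) = 16.
Height = max y − min y = 8 − (-9) = 17.
Perimeter = 2(16 + 17) = 66.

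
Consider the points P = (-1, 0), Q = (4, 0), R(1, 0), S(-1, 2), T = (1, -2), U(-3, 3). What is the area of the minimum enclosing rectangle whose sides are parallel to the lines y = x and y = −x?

In coordinates u = x + y, v = x − y the rectangle is axis-aligned; the map (x,y)→(u,v) scales areas by 2.
u-values: -1, 4, 1, 1, -1, 0; range = 4 − (-1) = 5.
v-values: -1, 4, 1, -3, 3, -6; range = 4 − (-6) = 10.
Area = (5 × 10) / 2 = 25.

25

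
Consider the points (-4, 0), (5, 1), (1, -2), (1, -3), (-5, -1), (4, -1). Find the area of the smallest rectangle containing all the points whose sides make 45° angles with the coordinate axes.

In coordinates u = x + y, v = x − y the rectangle is axis-aligned; the map (x,y)→(u,v) scales areas by 2.
u-values: -4, 6, -1, -2, -6, 3; range = 6 − (-6) = 12.
v-values: -4, 4, 3, 4, -4, 5; range = 5 − (-4) = 9.
Area = (12 × 9) / 2 = 54.

54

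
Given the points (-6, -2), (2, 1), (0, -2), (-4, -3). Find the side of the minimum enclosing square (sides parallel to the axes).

8

The bounding box has width 8 and height 4.
An axis-aligned square enclosing the set must have side ≥ max(width, height).
So the minimum side is max(8, 4) = 8.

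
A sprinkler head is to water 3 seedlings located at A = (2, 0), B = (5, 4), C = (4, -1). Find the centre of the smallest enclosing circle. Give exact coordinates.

Side lengths²: AB² = 25, AC² = 5, BC² = 26.
Since BC² = 26 < 25 + 5 = 30, the triangle is acute, so the smallest enclosing circle is the circumcircle.
Circumcentre = (89/22, 35/22), r² = 1625/242.
Centre = (89/22, 35/22).

(89/22, 35/22)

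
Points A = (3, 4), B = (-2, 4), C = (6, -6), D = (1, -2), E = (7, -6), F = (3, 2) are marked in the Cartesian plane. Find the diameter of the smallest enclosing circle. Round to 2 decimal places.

By Welzl's lemma the MEC is supported by two points (diametrically opposite) or three points (on a circumcircle).
The farthest pair is B–E with squared distance 181. The circle on this segment as diameter has centre (2.5, -1) and r² = 181/4 = 45.25.
Check A: distance² to centre = 25.25 ≤ 45.25, so it lies inside.
All remaining points lie in this disk, and no smaller disk contains both endpoints, so this is the minimum enclosing circle.
Diameter = 2r = 2√(45.25) ≈ 13.45.

13.45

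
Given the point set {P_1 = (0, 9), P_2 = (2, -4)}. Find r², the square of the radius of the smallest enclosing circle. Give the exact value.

The smallest circle enclosing two points has them as diameter endpoints.
Centre = midpoint = (1, 2.5); r² = |P_1P_2|²/4 = 173/4 = 43.25.

43.25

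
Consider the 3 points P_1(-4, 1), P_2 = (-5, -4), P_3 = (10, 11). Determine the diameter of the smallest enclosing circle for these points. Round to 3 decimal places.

21.213

Side lengths²: P_1P_2² = 26, P_1P_3² = 296, P_2P_3² = 450.
Since P_2P_3² = 450 ≥ 296 + 26 = 322, the angle opposite P_2P_3 is not acute, so the smallest enclosing circle has P_2P_3 as diameter.
Centre = midpoint of P_2P_3 = (2.5, 3.5), r² = 450/4 = 112.5.
Diameter = 2r = 2√(112.5) ≈ 21.213.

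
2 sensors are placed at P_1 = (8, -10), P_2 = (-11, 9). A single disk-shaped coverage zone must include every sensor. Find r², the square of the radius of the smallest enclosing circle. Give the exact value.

The smallest circle enclosing two points has them as diameter endpoints.
Centre = midpoint = (-1.5, -0.5); r² = |P_1P_2|²/4 = 722/4 = 180.5.

180.5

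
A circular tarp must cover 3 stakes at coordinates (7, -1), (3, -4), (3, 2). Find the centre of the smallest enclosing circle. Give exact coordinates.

Call the three points A, B, C in the order given.
Side lengths²: AB² = 25, AC² = 25, BC² = 36.
Since BC² = 36 < 25 + 25 = 50, the triangle is acute, so the smallest enclosing circle is the circumcircle.
Circumcentre = (3.875, -1), r² = 9.765625.
Centre = (3.875, -1).

(3.875, -1)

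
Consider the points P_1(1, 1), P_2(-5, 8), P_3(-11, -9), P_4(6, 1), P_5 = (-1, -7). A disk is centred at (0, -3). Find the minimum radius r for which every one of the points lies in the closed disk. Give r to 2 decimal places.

The required radius is the distance from (0, -3) to the farthest point.
Squared distances: 17, 146, 157, 52, 17.
Maximum is 157, attained at P_3.
r = √157 ≈ 12.53.

12.53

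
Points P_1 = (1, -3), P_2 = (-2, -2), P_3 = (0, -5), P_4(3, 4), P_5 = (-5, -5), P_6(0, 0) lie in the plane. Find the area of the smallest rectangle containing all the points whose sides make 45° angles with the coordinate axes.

51

In coordinates u = x + y, v = x − y the rectangle is axis-aligned; the map (x,y)→(u,v) scales areas by 2.
u-values: -2, -4, -5, 7, -10, 0; range = 7 − (-10) = 17.
v-values: 4, 0, 5, -1, 0, 0; range = 5 − (-1) = 6.
Area = (17 × 6) / 2 = 51.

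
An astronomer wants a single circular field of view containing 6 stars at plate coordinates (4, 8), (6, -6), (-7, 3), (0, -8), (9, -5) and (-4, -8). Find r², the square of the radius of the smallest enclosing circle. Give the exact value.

43165/529

By Welzl's lemma the MEC is supported by two points (diametrically opposite) or three points (on a circumcircle).
The minimum enclosing circle is determined by three boundary points: (4, 8), (9, -5), (-4, -8).
Their circumcentre is (26/23, -13/23) with r² = 43165/529.
The farthest remaining point (-7, 3) is at distance² 41693/529 ≤ 43165/529.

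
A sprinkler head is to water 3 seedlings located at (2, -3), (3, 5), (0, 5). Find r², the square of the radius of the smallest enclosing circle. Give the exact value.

17.265625

Call the three points A, B, C in the order given.
Side lengths²: AB² = 65, AC² = 68, BC² = 9.
Since AC² = 68 < 65 + 9 = 74, the triangle is acute, so the smallest enclosing circle is the circumcircle.
Circumcentre = (1.5, 1.125), r² = 17.265625.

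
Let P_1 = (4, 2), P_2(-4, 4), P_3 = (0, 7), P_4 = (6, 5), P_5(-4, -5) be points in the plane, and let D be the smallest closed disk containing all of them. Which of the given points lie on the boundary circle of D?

By Welzl's lemma the MEC is supported by two points (diametrically opposite) or three points (on a circumcircle).
The farthest pair is P_4–P_5 with squared distance 200. The circle on this segment as diameter has centre (1, 0) and r² = 200/4 = 50.
Check P_1: distance² to centre = 13 ≤ 50, so it lies inside.
All remaining points lie in this disk, and no smaller disk contains both endpoints, so this is the minimum enclosing circle.
The points at distance exactly r from the centre are P_3, P_4, P_5 — 3 points.

P_3, P_4, P_5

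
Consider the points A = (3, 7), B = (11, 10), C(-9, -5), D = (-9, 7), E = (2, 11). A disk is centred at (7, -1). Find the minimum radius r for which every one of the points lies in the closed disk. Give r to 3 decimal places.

17.889

The required radius is the distance from (7, -1) to the farthest point.
Squared distances: 80, 137, 272, 320, 169.
Maximum is 320, attained at D.
r = √320 ≈ 17.889.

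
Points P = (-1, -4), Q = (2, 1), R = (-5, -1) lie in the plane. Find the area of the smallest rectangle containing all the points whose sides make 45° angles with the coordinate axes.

In coordinates u = x + y, v = x − y the rectangle is axis-aligned; the map (x,y)→(u,v) scales areas by 2.
u-values: -5, 3, -6; range = 3 − (-6) = 9.
v-values: 3, 1, -4; range = 3 − (-4) = 7.
Area = (9 × 7) / 2 = 31.5.

31.5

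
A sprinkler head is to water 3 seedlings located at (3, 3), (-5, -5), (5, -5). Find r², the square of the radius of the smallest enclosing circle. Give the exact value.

34

Call the three points A, B, C in the order given.
Side lengths²: AB² = 128, AC² = 68, BC² = 100.
Since AB² = 128 < 100 + 68 = 168, the triangle is acute, so the smallest enclosing circle is the circumcircle.
Circumcentre = (0, -2), r² = 34.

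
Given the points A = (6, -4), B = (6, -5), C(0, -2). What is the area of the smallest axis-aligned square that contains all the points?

36

The bounding box has width 6 and height 3.
An axis-aligned square enclosing the set must have side ≥ max(width, height).
So the minimum side is max(6, 3) = 6.
Area = 6² = 36.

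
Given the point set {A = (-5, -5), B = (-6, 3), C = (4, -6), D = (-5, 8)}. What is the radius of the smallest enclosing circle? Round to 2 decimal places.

The minimum enclosing circle of a finite set is fixed by two of the points (as a diameter) or three (as a circumcircle).
The farthest pair is C–D with squared distance 277. The circle on this segment as diameter has centre (-0.5, 1) and r² = 277/4 = 69.25.
Check A: distance² to centre = 56.25 ≤ 69.25, so it lies inside.
All remaining points lie in this disk, and no smaller disk contains both endpoints, so this is the minimum enclosing circle.
r = √(69.25) ≈ 8.32.

8.32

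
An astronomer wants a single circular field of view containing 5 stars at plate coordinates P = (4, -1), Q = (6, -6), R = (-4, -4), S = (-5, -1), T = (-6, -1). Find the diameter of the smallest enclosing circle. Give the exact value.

13

A smallest enclosing disk is always determined by at most three of the input points on its boundary.
The farthest pair is Q–T with squared distance 169. The circle on this segment as diameter has centre (0, -3.5) and r² = 169/4 = 42.25.
Check P: distance² to centre = 22.25 ≤ 42.25, so it lies inside.
All remaining points lie in this disk, and no smaller disk contains both endpoints, so this is the minimum enclosing circle.
Diameter = 2r = 2√(42.25) = 13.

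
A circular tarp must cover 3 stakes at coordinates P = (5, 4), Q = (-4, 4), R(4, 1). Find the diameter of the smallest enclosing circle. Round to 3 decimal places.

Side lengths²: PQ² = 81, PR² = 10, QR² = 73.
Since PQ² = 81 < 73 + 10 = 83, the triangle is acute, so the smallest enclosing circle is the circumcircle.
Circumcentre = (0.5, 23/6), r² = 365/18.
Diameter = 2r = 2√(365/18) ≈ 9.006.

9.006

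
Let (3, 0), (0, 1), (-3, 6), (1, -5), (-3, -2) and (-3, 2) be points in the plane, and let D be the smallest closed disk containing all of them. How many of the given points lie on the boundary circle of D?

2

A smallest enclosing disk is always determined by at most three of the input points on its boundary.
The farthest pair is (-3, 6)–(1, -5) with squared distance 137. The circle on this segment as diameter has centre (-1, 0.5) and r² = 137/4 = 34.25.
Check (3, 0): distance² to centre = 16.25 ≤ 34.25, so it lies inside.
All remaining points lie in this disk, and no smaller disk contains both endpoints, so this is the minimum enclosing circle.
The points at distance exactly r from the centre are (-3, 6), (1, -5) — 2 points.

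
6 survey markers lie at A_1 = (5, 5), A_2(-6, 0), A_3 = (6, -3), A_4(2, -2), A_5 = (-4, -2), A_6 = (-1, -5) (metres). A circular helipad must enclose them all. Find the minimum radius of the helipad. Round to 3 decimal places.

A smallest enclosing disk is always determined by at most three of the input points on its boundary.
The minimum enclosing circle is determined by three boundary points: A_1, A_2, A_3.
Their circumcentre is (29/62, 23/62) with r² = 80665/1922.
The farthest remaining point A_6 is at distance² 59585/1922 ≤ 80665/1922.
r = √(80665/1922) ≈ 6.478.

6.478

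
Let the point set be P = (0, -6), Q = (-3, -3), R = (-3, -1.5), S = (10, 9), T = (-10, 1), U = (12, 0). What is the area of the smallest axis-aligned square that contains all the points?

The bounding box has width 22 and height 15.
An axis-aligned square enclosing the set must have side ≥ max(width, height).
So the minimum side is max(22, 15) = 22.
Area = 22² = 484.

484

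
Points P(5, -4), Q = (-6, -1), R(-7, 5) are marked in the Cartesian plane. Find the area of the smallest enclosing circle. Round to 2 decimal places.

176.71

Side lengths²: PQ² = 130, PR² = 225, QR² = 37.
Since PR² = 225 ≥ 130 + 37 = 167, the angle opposite PR is not acute, so the smallest enclosing circle has PR as diameter.
Centre = midpoint of PR = (-1, 0.5), r² = 225/4 = 56.25.
Area = π·r² = π·56.25 ≈ 176.71.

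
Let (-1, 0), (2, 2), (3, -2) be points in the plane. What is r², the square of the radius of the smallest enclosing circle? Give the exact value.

1105/196

Call the three points A, B, C in the order given.
Side lengths²: AB² = 13, AC² = 20, BC² = 17.
Since AC² = 20 < 17 + 13 = 30, the triangle is acute, so the smallest enclosing circle is the circumcircle.
Circumcentre = (19/14, -2/7), r² = 1105/196.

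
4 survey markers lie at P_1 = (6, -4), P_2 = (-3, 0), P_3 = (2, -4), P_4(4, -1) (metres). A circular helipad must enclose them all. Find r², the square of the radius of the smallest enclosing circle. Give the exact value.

24.25

By Welzl's lemma the MEC is supported by two points (diametrically opposite) or three points (on a circumcircle).
The farthest pair is P_1–P_2 with squared distance 97. The circle on this segment as diameter has centre (1.5, -2) and r² = 97/4 = 24.25.
Check P_3: distance² to centre = 4.25 ≤ 24.25, so it lies inside.
All remaining points lie in this disk, and no smaller disk contains both endpoints, so this is the minimum enclosing circle.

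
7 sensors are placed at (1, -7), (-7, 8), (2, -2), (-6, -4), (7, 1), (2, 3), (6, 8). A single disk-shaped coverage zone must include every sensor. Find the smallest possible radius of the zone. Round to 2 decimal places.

The minimum enclosing circle is determined by three boundary points: (1, -7), (-7, 8), (6, 8).
Their circumcentre is (-0.5, 11/6) with r² = 1445/18.
The farthest remaining point (-6, -4) is at distance² 1157/18 ≤ 1445/18.
r = √(1445/18) ≈ 8.96.

8.96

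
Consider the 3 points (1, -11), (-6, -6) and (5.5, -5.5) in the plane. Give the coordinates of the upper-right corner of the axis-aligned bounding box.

x-range [-6, 5.5], y-range [-11, -5.5].
The upper-right corner is (5.5, -5.5).

(5.5, -5.5)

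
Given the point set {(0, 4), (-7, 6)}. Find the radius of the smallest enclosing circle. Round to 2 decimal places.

3.64

The smallest circle enclosing two points has them as diameter endpoints.
Centre = midpoint = (-3.5, 5); r² = |(0, 4)−(-7, 6)|²/4 = 53/4 = 13.25.
r = √(13.25) ≈ 3.64.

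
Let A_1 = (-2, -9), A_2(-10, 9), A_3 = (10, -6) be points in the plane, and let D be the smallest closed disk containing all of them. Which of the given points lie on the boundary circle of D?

A_2, A_3

Side lengths²: A_1A_2² = 388, A_1A_3² = 153, A_2A_3² = 625.
Since A_2A_3² = 625 ≥ 388 + 153 = 541, the angle opposite A_2A_3 is not acute, so the smallest enclosing circle has A_2A_3 as diameter.
Centre = midpoint of A_2A_3 = (0, 1.5), r² = 625/4 = 156.25.
The points at distance exactly r from the centre are A_2, A_3 — 2 points.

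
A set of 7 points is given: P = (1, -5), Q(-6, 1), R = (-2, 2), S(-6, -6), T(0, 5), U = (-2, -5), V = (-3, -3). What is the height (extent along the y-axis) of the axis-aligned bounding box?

11

max y = 5, min y = -6, so height = 11.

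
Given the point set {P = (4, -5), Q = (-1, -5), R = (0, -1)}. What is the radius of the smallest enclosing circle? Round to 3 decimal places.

2.915

Side lengths²: PQ² = 25, PR² = 32, QR² = 17.
Since PR² = 32 < 25 + 17 = 42, the triangle is acute, so the smallest enclosing circle is the circumcircle.
Circumcentre = (1.5, -3.5), r² = 8.5.
r = √(8.5) ≈ 2.915.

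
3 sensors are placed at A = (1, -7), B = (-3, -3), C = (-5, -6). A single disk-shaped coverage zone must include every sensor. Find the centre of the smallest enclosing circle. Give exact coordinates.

Side lengths²: AB² = 32, AC² = 37, BC² = 13.
Since AC² = 37 < 32 + 13 = 45, the triangle is acute, so the smallest enclosing circle is the circumcircle.
Circumcentre = (-1.9, -5.9), r² = 9.62.
Centre = (-1.9, -5.9).

(-1.9, -5.9)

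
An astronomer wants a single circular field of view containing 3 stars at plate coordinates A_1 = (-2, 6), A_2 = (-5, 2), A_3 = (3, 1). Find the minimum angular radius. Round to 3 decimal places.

4.072

Side lengths²: A_1A_2² = 25, A_1A_3² = 50, A_2A_3² = 65.
Since A_2A_3² = 65 < 50 + 25 = 75, the triangle is acute, so the smallest enclosing circle is the circumcircle.
Circumcentre = (-13/14, 29/14), r² = 1625/98.
r = √(1625/98) ≈ 4.072.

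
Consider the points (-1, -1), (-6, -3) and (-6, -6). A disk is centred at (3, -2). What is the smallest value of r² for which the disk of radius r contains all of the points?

97

The required radius is the distance from (3, -2) to the farthest point.
Squared distances: 17, 82, 97.
Maximum is 97, attained at (-6, -6).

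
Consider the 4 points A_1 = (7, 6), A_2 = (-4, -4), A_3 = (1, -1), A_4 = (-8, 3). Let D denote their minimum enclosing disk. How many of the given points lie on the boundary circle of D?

3

The minimum enclosing circle is determined by three boundary points: A_1, A_2, A_4.
Their circumcentre is (-1/6, 17/6) with r² = 1105/18.
The farthest remaining point A_3 is at distance² 289/18 ≤ 1105/18.
The points at distance exactly r from the centre are A_1, A_2, A_4 — 3 points.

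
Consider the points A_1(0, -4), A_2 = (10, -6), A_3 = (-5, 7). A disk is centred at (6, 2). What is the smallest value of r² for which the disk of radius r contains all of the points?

The required radius is the distance from (6, 2) to the farthest point.
Squared distances: 72, 80, 146.
Maximum is 146, attained at A_3.

146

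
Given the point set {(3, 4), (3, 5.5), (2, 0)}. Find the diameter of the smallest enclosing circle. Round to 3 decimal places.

Call the three points A, B, C in the order given.
Side lengths²: AB² = 2.25, AC² = 17, BC² = 31.25.
Since BC² = 31.25 ≥ 17 + 2.25 = 19.25, the angle opposite BC is not acute, so the smallest enclosing circle has BC as diameter.
Centre = midpoint of BC = (2.5, 2.75), r² = 31.25/4 = 7.8125.
Diameter = 2r = 2√(7.8125) ≈ 5.590.

5.590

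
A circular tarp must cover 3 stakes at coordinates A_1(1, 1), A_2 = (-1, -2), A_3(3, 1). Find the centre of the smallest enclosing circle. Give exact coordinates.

(1, -0.5)

Side lengths²: A_1A_2² = 13, A_1A_3² = 4, A_2A_3² = 25.
Since A_2A_3² = 25 ≥ 13 + 4 = 17, the angle opposite A_2A_3 is not acute, so the smallest enclosing circle has A_2A_3 as diameter.
Centre = midpoint of A_2A_3 = (1, -0.5), r² = 25/4 = 6.25.
Centre = (1, -0.5).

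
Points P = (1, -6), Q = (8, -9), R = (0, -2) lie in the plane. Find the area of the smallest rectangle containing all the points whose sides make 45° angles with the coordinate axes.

In coordinates u = x + y, v = x − y the rectangle is axis-aligned; the map (x,y)→(u,v) scales areas by 2.
u-values: -5, -1, -2; range = -1 − (-5) = 4.
v-values: 7, 17, 2; range = 17 − 2 = 15.
Area = (4 × 15) / 2 = 30.

30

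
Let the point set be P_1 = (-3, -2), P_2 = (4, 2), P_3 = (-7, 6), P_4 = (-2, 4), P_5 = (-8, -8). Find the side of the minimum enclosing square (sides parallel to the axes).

14

The bounding box has width 12 and height 14.
An axis-aligned square enclosing the set must have side ≥ max(width, height).
So the minimum side is max(12, 14) = 14.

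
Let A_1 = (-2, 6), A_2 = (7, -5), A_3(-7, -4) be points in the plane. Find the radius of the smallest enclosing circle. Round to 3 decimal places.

7.691

Side lengths²: A_1A_2² = 202, A_1A_3² = 125, A_2A_3² = 197.
Since A_1A_2² = 202 < 197 + 125 = 322, the triangle is acute, so the smallest enclosing circle is the circumcircle.
Circumcentre = (13/58, -79/58), r² = 99485/1682.
r = √(99485/1682) ≈ 7.691.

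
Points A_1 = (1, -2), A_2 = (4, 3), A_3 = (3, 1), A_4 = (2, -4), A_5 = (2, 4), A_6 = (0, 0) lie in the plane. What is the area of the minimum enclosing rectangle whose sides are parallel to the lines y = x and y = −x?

In coordinates u = x + y, v = x − y the rectangle is axis-aligned; the map (x,y)→(u,v) scales areas by 2.
u-values: -1, 7, 4, -2, 6, 0; range = 7 − (-2) = 9.
v-values: 3, 1, 2, 6, -2, 0; range = 6 − (-2) = 8.
Area = (9 × 8) / 2 = 36.

36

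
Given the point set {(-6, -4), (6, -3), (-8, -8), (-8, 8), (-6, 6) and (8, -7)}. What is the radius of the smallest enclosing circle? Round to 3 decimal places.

By Welzl's lemma the MEC is supported by two points (diametrically opposite) or three points (on a circumcircle).
The minimum enclosing circle is determined by three boundary points: (-8, -8), (-8, 8), (8, -7).
Their circumcentre is (-0.46875, 0) with r² = 120.7197265625.
The farthest remaining point (-6, 6) is at distance² 66.5947265625 ≤ 120.7197265625.
r = √(120.7197265625) ≈ 10.987.

10.987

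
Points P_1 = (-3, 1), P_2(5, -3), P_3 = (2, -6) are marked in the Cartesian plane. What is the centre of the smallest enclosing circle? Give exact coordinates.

(2/3, -5/3)

Side lengths²: P_1P_2² = 80, P_1P_3² = 74, P_2P_3² = 18.
Since P_1P_2² = 80 < 74 + 18 = 92, the triangle is acute, so the smallest enclosing circle is the circumcircle.
Circumcentre = (2/3, -5/3), r² = 185/9.
Centre = (2/3, -5/3).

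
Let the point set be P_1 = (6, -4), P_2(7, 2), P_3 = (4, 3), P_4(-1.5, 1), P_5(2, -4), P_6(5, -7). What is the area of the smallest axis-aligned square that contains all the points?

100

The bounding box has width 8.5 and height 10.
An axis-aligned square enclosing the set must have side ≥ max(width, height).
So the minimum side is max(8.5, 10) = 10.
Area = 10² = 100.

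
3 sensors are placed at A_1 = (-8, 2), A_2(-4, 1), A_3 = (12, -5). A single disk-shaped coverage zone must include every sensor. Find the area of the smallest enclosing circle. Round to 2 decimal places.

352.64

Side lengths²: A_1A_2² = 17, A_1A_3² = 449, A_2A_3² = 292.
Since A_1A_3² = 449 ≥ 292 + 17 = 309, the angle opposite A_1A_3 is not acute, so the smallest enclosing circle has A_1A_3 as diameter.
Centre = midpoint of A_1A_3 = (2, -1.5), r² = 449/4 = 112.25.
Area = π·r² = π·112.25 ≈ 352.64.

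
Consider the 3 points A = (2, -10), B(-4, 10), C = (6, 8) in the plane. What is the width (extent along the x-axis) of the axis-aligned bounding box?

max x = 6, min x = -4, so width = 10.

10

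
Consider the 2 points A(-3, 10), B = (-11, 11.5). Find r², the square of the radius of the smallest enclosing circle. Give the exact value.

16.5625

The smallest circle enclosing two points has them as diameter endpoints.
Centre = midpoint = (-7, 10.75); r² = |AB|²/4 = 66.25/4 = 16.5625.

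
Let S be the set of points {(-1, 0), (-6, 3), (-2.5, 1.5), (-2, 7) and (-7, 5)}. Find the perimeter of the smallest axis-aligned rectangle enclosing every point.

26

Width = max x − min x = -1 − (-7) = 6.
Height = max y − min y = 7 − 0 = 7.
Perimeter = 2(6 + 7) = 26.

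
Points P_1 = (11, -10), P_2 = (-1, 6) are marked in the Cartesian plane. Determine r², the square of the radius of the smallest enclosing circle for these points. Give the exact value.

The smallest circle enclosing two points has them as diameter endpoints.
Centre = midpoint = (5, -2); r² = |P_1P_2|²/4 = 400/4 = 100.

100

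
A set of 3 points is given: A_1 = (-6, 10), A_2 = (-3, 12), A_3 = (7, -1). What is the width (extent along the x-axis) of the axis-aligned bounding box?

13

max x = 7, min x = -6, so width = 13.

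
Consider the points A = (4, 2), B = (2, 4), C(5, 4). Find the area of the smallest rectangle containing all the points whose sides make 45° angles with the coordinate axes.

6

In coordinates u = x + y, v = x − y the rectangle is axis-aligned; the map (x,y)→(u,v) scales areas by 2.
u-values: 6, 6, 9; range = 9 − 6 = 3.
v-values: 2, -2, 1; range = 2 − (-2) = 4.
Area = (3 × 4) / 2 = 6.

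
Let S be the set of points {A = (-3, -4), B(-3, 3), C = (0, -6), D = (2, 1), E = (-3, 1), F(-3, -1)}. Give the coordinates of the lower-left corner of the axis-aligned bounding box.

(-3, -6)

x-range [-3, 2], y-range [-6, 3].
The lower-left corner is (-3, -6).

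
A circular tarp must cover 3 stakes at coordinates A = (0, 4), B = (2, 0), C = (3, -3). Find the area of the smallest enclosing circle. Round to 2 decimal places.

45.55

Side lengths²: AB² = 20, AC² = 58, BC² = 10.
Since AC² = 58 ≥ 20 + 10 = 30, the angle opposite AC is not acute, so the smallest enclosing circle has AC as diameter.
Centre = midpoint of AC = (1.5, 0.5), r² = 58/4 = 14.5.
Area = π·r² = π·14.5 ≈ 45.55.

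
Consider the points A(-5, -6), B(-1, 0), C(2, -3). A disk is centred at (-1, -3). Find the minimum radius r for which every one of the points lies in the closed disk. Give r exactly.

5

The required radius is the distance from (-1, -3) to the farthest point.
Squared distances: 25, 9, 9.
Maximum is 25, attained at A.
r = √25 = 5.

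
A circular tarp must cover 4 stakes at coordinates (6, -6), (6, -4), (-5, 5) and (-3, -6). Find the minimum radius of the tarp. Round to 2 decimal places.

The minimum enclosing circle of a finite set is fixed by two of the points (as a diameter) or three (as a circumcircle).
The farthest pair is (6, -6)–(-5, 5) with squared distance 242. The circle on this segment as diameter has centre (0.5, -0.5) and r² = 242/4 = 60.5.
Check (6, -4): distance² to centre = 42.5 ≤ 60.5, so it lies inside.
All remaining points lie in this disk, and no smaller disk contains both endpoints, so this is the minimum enclosing circle.
r = √(60.5) ≈ 7.78.

7.78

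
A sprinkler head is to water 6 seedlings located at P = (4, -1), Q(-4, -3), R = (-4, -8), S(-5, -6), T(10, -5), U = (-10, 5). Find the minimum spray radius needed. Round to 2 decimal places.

11.18

By Welzl's lemma the MEC is supported by two points (diametrically opposite) or three points (on a circumcircle).
The farthest pair is T–U with squared distance 500. The circle on this segment as diameter has centre (0, 0) and r² = 500/4 = 125.
Check P: distance² to centre = 17 ≤ 125, so it lies inside.
All remaining points lie in this disk, and no smaller disk contains both endpoints, so this is the minimum enclosing circle.
r = √125 ≈ 11.18.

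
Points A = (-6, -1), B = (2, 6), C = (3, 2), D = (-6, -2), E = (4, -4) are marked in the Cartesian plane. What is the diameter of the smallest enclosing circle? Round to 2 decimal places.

The minimum enclosing circle is determined by three boundary points: B, D, E.
Their circumcentre is (-1/3, 1/3) with r² = 338/9.
The farthest remaining point A is at distance² 305/9 ≤ 338/9.
Diameter = 2r = 2√(338/9) ≈ 12.26.

12.26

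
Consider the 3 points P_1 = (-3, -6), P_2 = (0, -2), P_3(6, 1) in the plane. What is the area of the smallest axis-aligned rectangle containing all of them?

x ranges over [-3, 6], width 9.
y ranges over [-6, 1], height 7.
Area = 9 × 7 = 63.

63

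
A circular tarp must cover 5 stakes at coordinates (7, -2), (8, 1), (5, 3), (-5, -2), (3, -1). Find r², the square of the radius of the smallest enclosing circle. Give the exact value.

A smallest enclosing disk is always determined by at most three of the input points on its boundary.
The farthest pair is (8, 1)–(-5, -2) with squared distance 178. The circle on this segment as diameter has centre (1.5, -0.5) and r² = 178/4 = 44.5.
Check (7, -2): distance² to centre = 32.5 ≤ 44.5, so it lies inside.
All remaining points lie in this disk, and no smaller disk contains both endpoints, so this is the minimum enclosing circle.

44.5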